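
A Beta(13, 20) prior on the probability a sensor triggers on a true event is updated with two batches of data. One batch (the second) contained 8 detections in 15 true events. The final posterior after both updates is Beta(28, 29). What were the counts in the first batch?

Because Beta–binomial updating is additive in the counts, the combined data contributed (α_post−α_prior, β_post−β_prior) successes and failures.
Total across both batches: 28−13=15 detections, 29−20=9 misses.
Subtract the second batch: 15−8=7 detections and 9−7=2 misses.

7 detections and 2 misses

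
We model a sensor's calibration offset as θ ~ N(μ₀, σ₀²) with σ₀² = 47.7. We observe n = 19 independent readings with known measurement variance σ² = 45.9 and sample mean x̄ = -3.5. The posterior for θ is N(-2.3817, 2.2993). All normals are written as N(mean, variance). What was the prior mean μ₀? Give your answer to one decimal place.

With known observation variance, the Normal–Normal posterior has precision τ_n = τ₀ + n/σ² and mean μ_n = (τ₀μ₀ + (n/σ²)x̄)/τ_n.
Here τ₀ = 1/47.7 = 0.020964 and τ_data = 19/45.9 = 0.413943, so τ_n = 0.434907.
Rearranging for μ₀: μ₀ = (μ_n·τ_n − τ_data·x̄)/τ₀ = (-2.3817·0.434907 − 0.413943·-3.5) / 0.020964 = 0.412982/0.020964 ≈ 19.7.

μ₀ = 19.7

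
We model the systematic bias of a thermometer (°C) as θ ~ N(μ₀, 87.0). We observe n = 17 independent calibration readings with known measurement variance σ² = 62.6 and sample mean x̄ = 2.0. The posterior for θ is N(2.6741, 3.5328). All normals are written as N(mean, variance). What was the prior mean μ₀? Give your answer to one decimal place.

μ₀ = 18.6

The posterior mean is a precision-weighted average: μ_n = (τ₀μ₀ + τ_data·x̄)/(τ₀+τ_data), with τ₀=1/σ₀² and τ_data=n/σ².
Here τ₀ = 1/87.0 = 0.011494 and τ_data = 17/62.6 = 0.271565, so τ_n = 0.283059.
Rearranging for μ₀: μ₀ = (μ_n·τ_n − τ_data·x̄)/τ₀ = (2.6741·0.283059 − 0.271565·2.0) / 0.011494 = 0.213798/0.011494 ≈ 18.6.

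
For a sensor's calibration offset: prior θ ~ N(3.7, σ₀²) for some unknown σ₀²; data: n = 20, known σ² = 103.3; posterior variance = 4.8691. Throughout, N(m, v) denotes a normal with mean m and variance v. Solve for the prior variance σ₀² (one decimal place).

σ₀² = 85.0

Posterior precision equals prior precision plus data precision: 1/σ_n² = 1/σ₀² + n/σ².
So 1/σ₀² = 1/4.8691 − 20/103.3 = 0.205377 − 0.193611 = 0.011766.
Hence σ₀² = 1/0.011766 ≈ 85.0.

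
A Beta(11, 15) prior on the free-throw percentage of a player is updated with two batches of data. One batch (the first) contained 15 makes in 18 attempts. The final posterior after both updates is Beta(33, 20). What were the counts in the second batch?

7 makes and 2 misses

Because Beta–binomial updating is additive in the counts, the combined data contributed (α_post−α_prior, β_post−β_prior) successes and failures.
Total across both batches: 33−11=22 makes, 20−15=5 misses.
Subtract the first batch: 22−15=7 makes and 5−3=2 misses.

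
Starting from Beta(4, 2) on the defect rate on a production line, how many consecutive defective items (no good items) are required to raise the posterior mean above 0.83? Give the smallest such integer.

k = 6

After k defective items and 0 good items the posterior is Beta(4+k, 2), with mean (4+k)/(4+2+k).
Set (4+k)/(6+k) > 0.83 and solve: k > (0.83·6 − 4)/(1 − 0.83) = 5.765.
The smallest integer exceeding 5.765 is 6, and checking k=6: (10)/(12) = 0.8333 > 0.83.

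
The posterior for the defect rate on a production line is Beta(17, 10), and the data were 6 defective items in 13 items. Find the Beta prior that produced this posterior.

A Beta(a, b) prior with s successes and f failures in binomial data gives a Beta(a+s, b+f) posterior.
Subtract the data counts: 17−6=11, 10−7=3.

Beta(11, 3)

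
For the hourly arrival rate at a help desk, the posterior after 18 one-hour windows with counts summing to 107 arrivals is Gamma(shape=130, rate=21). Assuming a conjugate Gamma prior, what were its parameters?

Gamma(shape=23, rate=3)

A Gamma(α, β) prior (rate parametrization) on a Poisson rate with n observations summing to S gives posterior Gamma(α+S, β+n).
So α = 130 − 107 = 23 and β = 21 − 18 = 3.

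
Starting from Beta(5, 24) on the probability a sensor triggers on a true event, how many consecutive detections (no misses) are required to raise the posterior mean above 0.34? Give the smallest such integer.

k = 8

After k detections and 0 misses the posterior is Beta(5+k, 24), with mean (5+k)/(5+24+k).
Set (5+k)/(29+k) > 0.34 and solve: k > (0.34·29 − 5)/(1 − 0.34) = 7.364.
The smallest integer exceeding 7.364 is 8.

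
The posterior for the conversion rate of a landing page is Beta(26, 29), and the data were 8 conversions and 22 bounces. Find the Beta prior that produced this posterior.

Beta(18, 7)

Under Beta–binomial conjugacy the posterior parameters are (a+s, b+f).
Subtract the data counts: 26−8=18, 29−22=7.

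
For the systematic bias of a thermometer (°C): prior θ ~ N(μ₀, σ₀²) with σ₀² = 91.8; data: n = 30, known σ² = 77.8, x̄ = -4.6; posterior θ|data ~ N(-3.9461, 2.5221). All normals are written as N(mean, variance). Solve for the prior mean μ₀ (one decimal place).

With known observation variance, the Normal–Normal posterior has precision τ_n = τ₀ + n/σ² and mean μ_n = (τ₀μ₀ + (n/σ²)x̄)/τ_n.
Here τ₀ = 1/91.8 = 0.010893 and τ_data = 30/77.8 = 0.385604, so τ_n = 0.396497.
Rearranging for μ₀: μ₀ = (μ_n·τ_n − τ_data·x̄)/τ₀ = (-3.9461·0.396497 − 0.385604·-4.6) / 0.010893 = 0.209162/0.010893 ≈ 19.2.

μ₀ = 19.2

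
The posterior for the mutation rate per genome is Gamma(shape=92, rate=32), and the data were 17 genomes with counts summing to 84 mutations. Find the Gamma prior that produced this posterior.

Gamma–Poisson conjugacy: posterior shape = α + Σxᵢ, posterior rate = β + n.
So α = 92 − 84 = 8 and β = 32 − 17 = 15.

Gamma(shape=8, rate=15)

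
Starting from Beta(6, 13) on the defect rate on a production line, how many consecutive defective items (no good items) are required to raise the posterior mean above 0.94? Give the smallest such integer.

k = 198

After k defective items and 0 good items the posterior is Beta(6+k, 13), with mean (6+k)/(6+13+k).
Set (6+k)/(19+k) > 0.94 and solve: k > (0.94·19 − 6)/(1 − 0.94) = 197.667.
The smallest integer exceeding 197.667 is 198.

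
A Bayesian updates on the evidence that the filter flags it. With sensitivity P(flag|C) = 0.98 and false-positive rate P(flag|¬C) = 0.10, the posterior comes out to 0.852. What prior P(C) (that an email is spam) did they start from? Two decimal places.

Bayes' rule in odds form gives O(C|E) = O(C)·[P(E|C)/P(E|¬C)], hence O(C) = O(C|E)/LR.
Posterior odds = 0.852/(1−0.852) = 5.7568. LR = 0.98/0.10 = 9.8000.
Prior odds = 5.7568/9.8000 = 0.5874, so P(C) = 0.5874/(1+0.5874) ≈ 0.37.

P(C) = 0.37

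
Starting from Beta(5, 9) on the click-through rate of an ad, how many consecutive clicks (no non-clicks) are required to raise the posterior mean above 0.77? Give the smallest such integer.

After k clicks and 0 non-clicks the posterior is Beta(5+k, 9), with mean (5+k)/(5+9+k).
Set (5+k)/(14+k) > 0.77 and solve: k > (0.77·14 − 5)/(1 − 0.77) = 25.130.
The smallest integer exceeding 25.130 is 26.

k = 26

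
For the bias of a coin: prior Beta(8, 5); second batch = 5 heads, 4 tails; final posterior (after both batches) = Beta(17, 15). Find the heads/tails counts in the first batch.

Sequential conjugate updates are equivalent to a single update on the pooled data, so total successes = posterior α − prior α and total failures = posterior β − prior β.
Total across both batches: 17−8=9 heads, 15−5=10 tails.
Subtract the second batch: 9−5=4 heads and 10−4=6 tails.

4 heads and 6 tails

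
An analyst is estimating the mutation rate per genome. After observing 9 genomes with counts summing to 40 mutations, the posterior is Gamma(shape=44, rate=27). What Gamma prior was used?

A Gamma(α, β) prior (rate parametrization) on a Poisson rate with n observations summing to S gives posterior Gamma(α+S, β+n).
So α = 44 − 40 = 4 and β = 27 − 9 = 18.

Gamma(shape=4, rate=18)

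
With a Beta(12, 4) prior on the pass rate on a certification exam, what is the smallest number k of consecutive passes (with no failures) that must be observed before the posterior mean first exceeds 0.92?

k = 35

After k passes and 0 failures the posterior is Beta(12+k, 4), with mean (12+k)/(12+4+k).
Set (12+k)/(16+k) > 0.92 and solve: k > (0.92·16 − 12)/(1 − 0.92) = 34.000.
The smallest integer exceeding 34.000 is 35.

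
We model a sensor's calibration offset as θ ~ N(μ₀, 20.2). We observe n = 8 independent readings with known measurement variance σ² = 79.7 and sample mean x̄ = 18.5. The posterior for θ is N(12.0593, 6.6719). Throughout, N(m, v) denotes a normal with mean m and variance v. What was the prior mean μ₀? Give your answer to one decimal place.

μ₀ = -1.0

The posterior mean is a precision-weighted average: μ_n = (τ₀μ₀ + τ_data·x̄)/(τ₀+τ_data), with τ₀=1/σ₀² and τ_data=n/σ².
Here τ₀ = 1/20.2 = 0.049505 and τ_data = 8/79.7 = 0.100376, so τ_n = 0.149881.
Rearranging for μ₀: μ₀ = (μ_n·τ_n − τ_data·x̄)/τ₀ = (12.0593·0.149881 − 0.100376·18.5) / 0.049505 = -0.049496/0.049505 ≈ -1.0.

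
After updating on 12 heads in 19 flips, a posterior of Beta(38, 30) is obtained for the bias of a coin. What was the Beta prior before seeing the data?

Beta(26, 23)

A Beta(a, b) prior with s successes and f failures in binomial data gives a Beta(a+s, b+f) posterior.
So a = 38 − 12 = 26 and b = 30 − 7 = 23.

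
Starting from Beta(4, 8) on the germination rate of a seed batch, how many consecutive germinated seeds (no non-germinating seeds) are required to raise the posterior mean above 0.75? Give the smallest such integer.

k = 21

After k germinated seeds and 0 non-germinating seeds the posterior is Beta(4+k, 8), with mean (4+k)/(4+8+k).
Set (4+k)/(12+k) > 0.75 and solve: k > (0.75·12 − 4)/(1 − 0.75) = 20.000.
The smallest integer exceeding 20.000 is 21.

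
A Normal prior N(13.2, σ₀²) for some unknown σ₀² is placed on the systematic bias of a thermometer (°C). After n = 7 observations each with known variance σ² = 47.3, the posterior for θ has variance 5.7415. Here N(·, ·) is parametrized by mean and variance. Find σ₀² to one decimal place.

σ₀² = 38.2

For the Normal–Normal model with known σ², precisions add: τ_n = τ₀ + n/σ².
So 1/σ₀² = 1/5.7415 − 7/47.3 = 0.174171 − 0.147992 = 0.026179.
Hence σ₀² = 1/0.026179 ≈ 38.2.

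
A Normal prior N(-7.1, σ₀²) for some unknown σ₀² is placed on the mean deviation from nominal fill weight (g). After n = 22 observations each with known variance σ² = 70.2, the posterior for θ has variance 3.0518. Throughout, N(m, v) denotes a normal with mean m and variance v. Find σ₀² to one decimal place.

Posterior precision equals prior precision plus data precision: 1/σ_n² = 1/σ₀² + n/σ².
So 1/σ₀² = 1/3.0518 − 22/70.2 = 0.327675 − 0.313390 = 0.014285.
Hence σ₀² = 1/0.014285 ≈ 70.0.

σ₀² = 70.0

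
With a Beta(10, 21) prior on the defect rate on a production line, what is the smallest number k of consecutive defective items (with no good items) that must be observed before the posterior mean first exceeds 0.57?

After k defective items and 0 good items the posterior is Beta(10+k, 21), with mean (10+k)/(10+21+k).
Set (10+k)/(31+k) > 0.57 and solve: k > (0.57·31 − 10)/(1 − 0.57) = 17.837.
The smallest integer exceeding 17.837 is 18.

k = 18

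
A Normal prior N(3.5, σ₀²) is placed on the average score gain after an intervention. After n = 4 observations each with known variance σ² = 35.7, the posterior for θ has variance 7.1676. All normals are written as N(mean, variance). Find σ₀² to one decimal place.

σ₀² = 36.4

Posterior precision equals prior precision plus data precision: 1/σ_n² = 1/σ₀² + n/σ².
So 1/σ₀² = 1/7.1676 − 4/35.7 = 0.139517 − 0.112045 = 0.027472.
Hence σ₀² = 1/0.027472 ≈ 36.4.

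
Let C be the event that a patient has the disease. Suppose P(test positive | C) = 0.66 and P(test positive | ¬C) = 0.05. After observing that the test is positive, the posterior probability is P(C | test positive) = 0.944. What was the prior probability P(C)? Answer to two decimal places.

P(C) = 0.56

Bayes' rule in odds form gives O(C|E) = O(C)·[P(E|C)/P(E|¬C)], hence O(C) = O(C|E)/LR.
Posterior odds = 0.944/(1−0.944) = 16.8571. LR = 0.66/0.05 = 13.2000.
Prior odds = 16.8571/13.2000 = 1.2771, so P(C) = 1.2771/(1+1.2771) ≈ 0.56.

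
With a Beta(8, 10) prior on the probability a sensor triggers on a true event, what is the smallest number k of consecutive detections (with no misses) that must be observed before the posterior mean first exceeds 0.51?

After k detections and 0 misses the posterior is Beta(8+k, 10), with mean (8+k)/(8+10+k).
Set (8+k)/(18+k) > 0.51 and solve: k > (0.51·18 − 8)/(1 − 0.51) = 2.408.
The smallest integer exceeding 2.408 is 3, and checking k=3: (11)/(21) = 0.5238 > 0.51.

k = 3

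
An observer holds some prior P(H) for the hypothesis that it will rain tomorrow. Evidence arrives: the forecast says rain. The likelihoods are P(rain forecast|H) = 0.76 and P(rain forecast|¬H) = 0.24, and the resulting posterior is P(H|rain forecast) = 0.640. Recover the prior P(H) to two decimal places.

P(H) = 0.36

In odds form, posterior odds = prior odds × likelihood ratio, so prior odds = posterior odds ÷ LR.
Posterior odds = 0.640/(1−0.640) = 1.7778. LR = 0.76/0.24 = 3.1667.
Prior odds = 1.7778/3.1667 = 0.5614, so P(H) = 0.5614/(1+0.5614) ≈ 0.36.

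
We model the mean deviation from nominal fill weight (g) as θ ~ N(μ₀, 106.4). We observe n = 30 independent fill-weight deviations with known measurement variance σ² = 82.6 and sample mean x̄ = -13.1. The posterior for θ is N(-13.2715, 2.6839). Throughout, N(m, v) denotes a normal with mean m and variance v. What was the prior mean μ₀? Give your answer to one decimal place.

μ₀ = -19.9

The posterior mean is a precision-weighted average: μ_n = (τ₀μ₀ + τ_data·x̄)/(τ₀+τ_data), with τ₀=1/σ₀² and τ_data=n/σ².
Here τ₀ = 1/106.4 = 0.009398 and τ_data = 30/82.6 = 0.363196, so τ_n = 0.372594.
Rearranging for μ₀: μ₀ = (μ_n·τ_n − τ_data·x̄)/τ₀ = (-13.2715·0.372594 − 0.363196·-13.1) / 0.009398 = -0.187014/0.009398 ≈ -19.9.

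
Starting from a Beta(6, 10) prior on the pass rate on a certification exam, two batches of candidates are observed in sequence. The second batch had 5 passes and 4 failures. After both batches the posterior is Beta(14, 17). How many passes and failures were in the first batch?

3 passes and 3 failures

Because Beta–binomial updating is additive in the counts, the combined data contributed (α_post−α_prior, β_post−β_prior) successes and failures.
Total across both batches: 14−6=8 passes, 17−10=7 failures.
Subtract the second batch: 8−5=3 passes and 7−4=3 failures.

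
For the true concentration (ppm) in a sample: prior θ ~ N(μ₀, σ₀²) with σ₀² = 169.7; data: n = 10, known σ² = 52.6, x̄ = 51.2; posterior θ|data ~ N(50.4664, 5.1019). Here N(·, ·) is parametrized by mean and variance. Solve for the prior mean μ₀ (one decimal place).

μ₀ = 26.8

With known observation variance, the Normal–Normal posterior has precision τ_n = τ₀ + n/σ² and mean μ_n = (τ₀μ₀ + (n/σ²)x̄)/τ_n.
Here τ₀ = 1/169.7 = 0.005893 and τ_data = 10/52.6 = 0.190114, so τ_n = 0.196007.
Rearranging for μ₀: μ₀ = (μ_n·τ_n − τ_data·x̄)/τ₀ = (50.4664·0.196007 − 0.190114·51.2) / 0.005893 = 0.157931/0.005893 ≈ 26.8.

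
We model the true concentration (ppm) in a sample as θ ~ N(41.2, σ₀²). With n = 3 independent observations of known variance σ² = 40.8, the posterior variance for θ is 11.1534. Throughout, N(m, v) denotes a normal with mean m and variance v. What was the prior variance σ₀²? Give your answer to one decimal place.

σ₀² = 62.0

Posterior precision equals prior precision plus data precision: 1/σ_n² = 1/σ₀² + n/σ².
So 1/σ₀² = 1/11.1534 − 3/40.8 = 0.089659 − 0.073529 = 0.016130.
Hence σ₀² = 1/0.016130 ≈ 62.0.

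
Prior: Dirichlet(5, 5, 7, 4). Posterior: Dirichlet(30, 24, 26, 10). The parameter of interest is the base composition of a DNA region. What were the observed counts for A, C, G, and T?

For a Dirichlet(α) prior with multinomial counts c, the posterior is Dirichlet(α + c) componentwise.
Counts are posterior − prior componentwise: 30−5=25, 24−5=19, 26−7=19, 10−4=6.

counts (25, 19, 19, 6)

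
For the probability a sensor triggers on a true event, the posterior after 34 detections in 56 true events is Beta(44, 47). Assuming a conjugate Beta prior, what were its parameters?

Beta is conjugate to the binomial likelihood: posterior = Beta(α+s, β+f).
So α = 44 − 34 = 10 and β = 47 − 22 = 25.

Beta(10, 25)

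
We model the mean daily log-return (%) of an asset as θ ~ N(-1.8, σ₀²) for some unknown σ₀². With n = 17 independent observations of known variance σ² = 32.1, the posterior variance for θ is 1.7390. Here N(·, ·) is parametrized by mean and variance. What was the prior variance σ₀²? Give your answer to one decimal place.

σ₀² = 22.0

For the Normal–Normal model with known σ², precisions add: τ_n = τ₀ + n/σ².
So 1/σ₀² = 1/1.7390 − 17/32.1 = 0.575043 − 0.529595 = 0.045448.
Hence σ₀² = 1/0.045448 ≈ 22.0.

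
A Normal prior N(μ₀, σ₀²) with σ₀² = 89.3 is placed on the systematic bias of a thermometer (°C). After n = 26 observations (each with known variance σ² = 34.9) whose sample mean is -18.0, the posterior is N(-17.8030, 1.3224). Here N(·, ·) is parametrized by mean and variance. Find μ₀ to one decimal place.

μ₀ = -4.7

With known observation variance, the Normal–Normal posterior has precision τ_n = τ₀ + n/σ² and mean μ_n = (τ₀μ₀ + (n/σ²)x̄)/τ_n.
Here τ₀ = 1/89.3 = 0.011198 and τ_data = 26/34.9 = 0.744986, so τ_n = 0.756184.
Rearranging for μ₀: μ₀ = (μ_n·τ_n − τ_data·x̄)/τ₀ = (-17.8030·0.756184 − 0.744986·-18.0) / 0.011198 = -0.052596/0.011198 ≈ -4.7.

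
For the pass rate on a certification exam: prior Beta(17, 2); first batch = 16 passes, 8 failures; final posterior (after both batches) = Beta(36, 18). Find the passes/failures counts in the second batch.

3 passes and 8 failures

Because Beta–binomial updating is additive in the counts, the combined data contributed (α_post−α_prior, β_post−β_prior) successes and failures.
Total across both batches: 36−17=19 passes, 18−2=16 failures.
Subtract the first batch: 19−16=3 passes and 16−8=8 failures.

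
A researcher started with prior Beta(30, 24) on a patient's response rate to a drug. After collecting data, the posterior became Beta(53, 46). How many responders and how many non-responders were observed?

23 responders and 22 non-responders

Beta is conjugate to the binomial likelihood: posterior = Beta(a+s, b+f).
So s = 53 − 30 = 23 and f = 46 − 24 = 22.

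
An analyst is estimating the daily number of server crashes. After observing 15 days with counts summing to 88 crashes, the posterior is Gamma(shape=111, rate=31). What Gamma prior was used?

Gamma–Poisson conjugacy: posterior shape = α + Σxᵢ, posterior rate = β + n.
So α = 111 − 88 = 23 and β = 31 − 15 = 16.

Gamma(shape=23, rate=16)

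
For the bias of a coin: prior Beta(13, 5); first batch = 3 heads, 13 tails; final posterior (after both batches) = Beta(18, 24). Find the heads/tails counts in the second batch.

Because Beta–binomial updating is additive in the counts, the combined data contributed (α_post−α_prior, β_post−β_prior) successes and failures.
Total across both batches: 18−13=5 heads, 24−5=19 tails.
Subtract the first batch: 5−3=2 heads and 19−13=6 tails.

2 heads and 6 tails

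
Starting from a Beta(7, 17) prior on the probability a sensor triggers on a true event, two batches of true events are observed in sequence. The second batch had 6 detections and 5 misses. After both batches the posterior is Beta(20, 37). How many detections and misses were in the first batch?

Sequential conjugate updates are equivalent to a single update on the pooled data, so total successes = posterior α − prior α and total failures = posterior β − prior β.
Total across both batches: 20−7=13 detections, 37−17=20 misses.
Subtract the second batch: 13−6=7 detections and 20−5=15 misses.

7 detections and 15 misses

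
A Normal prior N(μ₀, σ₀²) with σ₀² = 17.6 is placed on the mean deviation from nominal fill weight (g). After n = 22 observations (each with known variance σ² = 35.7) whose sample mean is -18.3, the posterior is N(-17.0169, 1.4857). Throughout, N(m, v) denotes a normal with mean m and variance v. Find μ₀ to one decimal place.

With known observation variance, the Normal–Normal posterior has precision τ_n = τ₀ + n/σ² and mean μ_n = (τ₀μ₀ + (n/σ²)x̄)/τ_n.
Here τ₀ = 1/17.6 = 0.056818 and τ_data = 22/35.7 = 0.616246, so τ_n = 0.673064.
Rearranging for μ₀: μ₀ = (μ_n·τ_n − τ_data·x̄)/τ₀ = (-17.0169·0.673064 − 0.616246·-18.3) / 0.056818 = -0.176161/0.056818 ≈ -3.1.

μ₀ = -3.1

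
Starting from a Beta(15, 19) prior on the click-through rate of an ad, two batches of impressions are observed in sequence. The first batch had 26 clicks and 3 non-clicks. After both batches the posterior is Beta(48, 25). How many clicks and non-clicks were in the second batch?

7 clicks and 3 non-clicks

Because Beta–binomial updating is additive in the counts, the combined data contributed (α_post−α_prior, β_post−β_prior) successes and failures.
Total across both batches: 48−15=33 clicks, 25−19=6 non-clicks.
Subtract the first batch: 33−26=7 clicks and 6−3=3 non-clicks.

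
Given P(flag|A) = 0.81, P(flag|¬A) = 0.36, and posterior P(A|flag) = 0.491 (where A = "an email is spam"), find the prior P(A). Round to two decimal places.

P(A) = 0.30

Bayes' rule in odds form gives O(A|E) = O(A)·[P(E|A)/P(E|¬A)], hence O(A) = O(A|E)/LR.
Posterior odds = 0.491/(1−0.491) = 0.9646. LR = 0.81/0.36 = 2.2500.
Prior odds = 0.9646/2.2500 = 0.4287, so P(A) = 0.4287/(1+0.4287) ≈ 0.30.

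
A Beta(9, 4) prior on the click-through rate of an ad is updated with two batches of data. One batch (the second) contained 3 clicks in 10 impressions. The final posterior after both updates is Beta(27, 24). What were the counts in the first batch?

Sequential conjugate updates are equivalent to a single update on the pooled data, so total successes = posterior α − prior α and total failures = posterior β − prior β.
Total across both batches: 27−9=18 clicks, 24−4=20 non-clicks.
Subtract the second batch: 18−3=15 clicks and 20−7=13 non-clicks.

15 clicks and 13 non-clicks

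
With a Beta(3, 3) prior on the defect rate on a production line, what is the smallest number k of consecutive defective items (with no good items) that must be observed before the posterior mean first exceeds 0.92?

k = 32

After k defective items and 0 good items the posterior is Beta(3+k, 3), with mean (3+k)/(3+3+k).
Set (3+k)/(6+k) > 0.92 and solve: k > (0.92·6 − 3)/(1 − 0.92) = 31.500.
The smallest integer exceeding 31.500 is 32.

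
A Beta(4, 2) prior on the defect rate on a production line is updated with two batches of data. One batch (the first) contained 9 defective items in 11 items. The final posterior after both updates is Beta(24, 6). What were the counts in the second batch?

11 defective items and 2 good items

Sequential conjugate updates are equivalent to a single update on the pooled data, so total successes = posterior α − prior α and total failures = posterior β − prior β.
Total across both batches: 24−4=20 defective items, 6−2=4 good items.
Subtract the first batch: 20−9=11 defective items and 4−2=2 good items.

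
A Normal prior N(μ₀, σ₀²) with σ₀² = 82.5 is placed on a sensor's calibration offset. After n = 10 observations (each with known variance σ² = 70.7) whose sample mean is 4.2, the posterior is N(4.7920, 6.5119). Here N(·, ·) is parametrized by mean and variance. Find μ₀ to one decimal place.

The posterior mean is a precision-weighted average: μ_n = (τ₀μ₀ + τ_data·x̄)/(τ₀+τ_data), with τ₀=1/σ₀² and τ_data=n/σ².
Here τ₀ = 1/82.5 = 0.012121 and τ_data = 10/70.7 = 0.141443, so τ_n = 0.153564.
Rearranging for μ₀: μ₀ = (μ_n·τ_n − τ_data·x̄)/τ₀ = (4.7920·0.153564 − 0.141443·4.2) / 0.012121 = 0.141818/0.012121 ≈ 11.7.

μ₀ = 11.7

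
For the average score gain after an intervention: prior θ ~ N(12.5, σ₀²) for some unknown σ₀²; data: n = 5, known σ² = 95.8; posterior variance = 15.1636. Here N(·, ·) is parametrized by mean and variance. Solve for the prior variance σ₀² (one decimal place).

σ₀² = 72.7

Posterior precision equals prior precision plus data precision: 1/σ_n² = 1/σ₀² + n/σ².
So 1/σ₀² = 1/15.1636 − 5/95.8 = 0.065947 − 0.052192 = 0.013755.
Hence σ₀² = 1/0.013755 ≈ 72.7.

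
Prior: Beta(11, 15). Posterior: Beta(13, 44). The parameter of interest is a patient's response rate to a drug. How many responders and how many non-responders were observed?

Under Beta–binomial conjugacy the posterior parameters are (α+s, β+f).
So s = 13 − 11 = 2 and f = 44 − 15 = 29.

2 responders and 29 non-responders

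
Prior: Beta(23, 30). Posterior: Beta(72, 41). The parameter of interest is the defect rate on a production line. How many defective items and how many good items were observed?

A Beta(α, β) prior with s successes and f failures in binomial data gives a Beta(α+s, β+f) posterior.
Match parameters: s=72−23=49, f=41−30=11.

49 defective items and 11 good items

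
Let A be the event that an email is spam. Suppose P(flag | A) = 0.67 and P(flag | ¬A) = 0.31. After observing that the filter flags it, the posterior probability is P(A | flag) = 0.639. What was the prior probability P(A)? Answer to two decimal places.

P(A) = 0.45

In odds form, posterior odds = prior odds × likelihood ratio, so prior odds = posterior odds ÷ LR.
Posterior odds = 0.639/(1−0.639) = 1.7701. LR = 0.67/0.31 = 2.1613.
Prior odds = 1.7701/2.1613 = 0.8190, so P(A) = 0.8190/(1+0.8190) ≈ 0.45.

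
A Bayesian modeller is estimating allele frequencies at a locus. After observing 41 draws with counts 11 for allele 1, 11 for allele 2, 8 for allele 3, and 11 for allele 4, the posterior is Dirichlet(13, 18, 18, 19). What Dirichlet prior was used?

For a Dirichlet(α) prior with multinomial counts c, the posterior is Dirichlet(α + c) componentwise.
Subtract each count from the matching posterior parameter: 13−11=2, 18−11=7, 18−8=10, 19−11=8.

Dirichlet(2, 7, 10, 8)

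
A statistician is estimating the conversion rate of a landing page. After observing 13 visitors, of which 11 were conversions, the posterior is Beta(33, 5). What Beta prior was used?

Beta(22, 3)

A Beta(a, b) prior with s successes and f failures in binomial data gives a Beta(a+s, b+f) posterior.
So a = 33 − 11 = 22 and b = 5 − 2 = 3.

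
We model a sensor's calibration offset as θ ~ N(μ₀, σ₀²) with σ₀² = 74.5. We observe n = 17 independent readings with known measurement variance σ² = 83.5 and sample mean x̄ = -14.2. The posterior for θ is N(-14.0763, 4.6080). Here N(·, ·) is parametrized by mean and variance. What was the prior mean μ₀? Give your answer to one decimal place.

The posterior mean is a precision-weighted average: μ_n = (τ₀μ₀ + τ_data·x̄)/(τ₀+τ_data), with τ₀=1/σ₀² and τ_data=n/σ².
Here τ₀ = 1/74.5 = 0.013423 and τ_data = 17/83.5 = 0.203593, so τ_n = 0.217016.
Rearranging for μ₀: μ₀ = (μ_n·τ_n − τ_data·x̄)/τ₀ = (-14.0763·0.217016 − 0.203593·-14.2) / 0.013423 = -0.163762/0.013423 ≈ -12.2.

μ₀ = -12.2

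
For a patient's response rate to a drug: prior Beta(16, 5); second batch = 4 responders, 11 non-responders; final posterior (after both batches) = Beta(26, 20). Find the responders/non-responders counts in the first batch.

Sequential conjugate updates are equivalent to a single update on the pooled data, so total successes = posterior α − prior α and total failures = posterior β − prior β.
Total across both batches: 26−16=10 responders, 20−5=15 non-responders.
Subtract the second batch: 10−4=6 responders and 15−11=4 non-responders.

6 responders and 4 non-responders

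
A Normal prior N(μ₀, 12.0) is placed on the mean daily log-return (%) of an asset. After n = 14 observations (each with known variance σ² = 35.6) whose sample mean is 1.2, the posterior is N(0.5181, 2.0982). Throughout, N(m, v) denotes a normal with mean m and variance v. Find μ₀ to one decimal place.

μ₀ = -2.7

The posterior mean is a precision-weighted average: μ_n = (τ₀μ₀ + τ_data·x̄)/(τ₀+τ_data), with τ₀=1/σ₀² and τ_data=n/σ².
Here τ₀ = 1/12.0 = 0.083333 and τ_data = 14/35.6 = 0.393258, so τ_n = 0.476591.
Rearranging for μ₀: μ₀ = (μ_n·τ_n − τ_data·x̄)/τ₀ = (0.5181·0.476591 − 0.393258·1.2) / 0.083333 = -0.224988/0.083333 ≈ -2.7.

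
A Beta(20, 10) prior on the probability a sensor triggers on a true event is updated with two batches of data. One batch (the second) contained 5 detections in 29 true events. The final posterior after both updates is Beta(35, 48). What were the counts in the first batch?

10 detections and 14 misses

Because Beta–binomial updating is additive in the counts, the combined data contributed (α_post−α_prior, β_post−β_prior) successes and failures.
Total across both batches: 35−20=15 detections, 48−10=38 misses.
Subtract the second batch: 15−5=10 detections and 38−24=14 misses.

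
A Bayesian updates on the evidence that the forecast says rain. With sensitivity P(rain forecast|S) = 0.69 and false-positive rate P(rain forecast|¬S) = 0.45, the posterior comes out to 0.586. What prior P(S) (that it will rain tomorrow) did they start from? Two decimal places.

P(S) = 0.48

Bayes' rule in odds form gives O(S|E) = O(S)·[P(E|S)/P(E|¬S)], hence O(S) = O(S|E)/LR.
Posterior odds = 0.586/(1−0.586) = 1.4155. LR = 0.69/0.45 = 1.5333.
Prior odds = 1.4155/1.5333 = 0.9232, so P(S) = 0.9232/(1+0.9232) ≈ 0.48.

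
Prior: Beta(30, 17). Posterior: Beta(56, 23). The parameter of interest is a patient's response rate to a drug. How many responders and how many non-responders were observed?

26 responders and 6 non-responders

Under Beta–binomial conjugacy the posterior parameters are (α+s, β+f).
So s = 56 − 30 = 26 and f = 23 − 17 = 6.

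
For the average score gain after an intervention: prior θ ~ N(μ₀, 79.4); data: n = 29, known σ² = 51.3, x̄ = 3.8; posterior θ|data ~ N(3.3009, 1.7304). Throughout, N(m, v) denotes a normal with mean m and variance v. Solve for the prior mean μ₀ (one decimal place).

The posterior mean is a precision-weighted average: μ_n = (τ₀μ₀ + τ_data·x̄)/(τ₀+τ_data), with τ₀=1/σ₀² and τ_data=n/σ².
Here τ₀ = 1/79.4 = 0.012594 and τ_data = 29/51.3 = 0.565302, so τ_n = 0.577896.
Rearranging for μ₀: μ₀ = (μ_n·τ_n − τ_data·x̄)/τ₀ = (3.3009·0.577896 − 0.565302·3.8) / 0.012594 = -0.240571/0.012594 ≈ -19.1.

μ₀ = -19.1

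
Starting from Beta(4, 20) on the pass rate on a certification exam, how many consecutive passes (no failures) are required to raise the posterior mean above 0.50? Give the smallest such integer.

After k passes and 0 failures the posterior is Beta(4+k, 20), with mean (4+k)/(4+20+k).
Set (4+k)/(24+k) > 0.50 and solve: k > (0.50·24 − 4)/(1 − 0.50) = 16.000.
The smallest integer exceeding 16.000 is 17, and checking k=17: (21)/(41) = 0.5122 > 0.50.

k = 17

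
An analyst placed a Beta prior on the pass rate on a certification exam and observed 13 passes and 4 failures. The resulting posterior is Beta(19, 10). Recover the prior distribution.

Beta is conjugate to the binomial likelihood: posterior = Beta(a+s, b+f).
Subtract the data counts: 19−13=6, 10−4=6.

Beta(6, 6)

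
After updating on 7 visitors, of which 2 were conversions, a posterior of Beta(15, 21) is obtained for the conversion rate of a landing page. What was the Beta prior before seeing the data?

Under Beta–binomial conjugacy the posterior parameters are (a+s, b+f).
Subtract the data counts: 15−2=13, 21−5=16.

Beta(13, 16)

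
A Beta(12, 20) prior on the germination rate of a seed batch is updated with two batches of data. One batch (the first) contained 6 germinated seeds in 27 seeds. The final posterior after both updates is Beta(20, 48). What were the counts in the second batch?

Sequential conjugate updates are equivalent to a single update on the pooled data, so total successes = posterior α − prior α and total failures = posterior β − prior β.
Total across both batches: 20−12=8 germinated seeds, 48−20=28 non-germinating seeds.
Subtract the first batch: 8−6=2 germinated seeds and 28−21=7 non-germinating seeds.

2 germinated seeds and 7 non-germinating seeds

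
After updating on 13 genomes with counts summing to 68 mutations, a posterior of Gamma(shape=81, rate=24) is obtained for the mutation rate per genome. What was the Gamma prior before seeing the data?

A Gamma(α, β) prior (rate parametrization) on a Poisson rate with n observations summing to S gives posterior Gamma(α+S, β+n).
So α = 81 − 68 = 13 and β = 24 − 13 = 11.

Gamma(shape=13, rate=11)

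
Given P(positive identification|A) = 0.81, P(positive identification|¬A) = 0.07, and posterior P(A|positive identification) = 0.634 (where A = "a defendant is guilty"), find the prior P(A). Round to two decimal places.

Bayes' rule in odds form gives O(A|E) = O(A)·[P(E|A)/P(E|¬A)], hence O(A) = O(A|E)/LR.
Posterior odds = 0.634/(1−0.634) = 1.7322. LR = 0.81/0.07 = 11.5714.
Prior odds = 1.7322/11.5714 = 0.1497, so P(A) = 0.1497/(1+0.1497) ≈ 0.13.

P(A) = 0.13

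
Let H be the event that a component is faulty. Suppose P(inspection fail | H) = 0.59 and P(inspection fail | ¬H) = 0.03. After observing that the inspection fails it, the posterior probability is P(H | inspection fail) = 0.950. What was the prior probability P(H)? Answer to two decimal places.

P(H) = 0.49

Bayes' rule in odds form gives O(H|E) = O(H)·[P(E|H)/P(E|¬H)], hence O(H) = O(H|E)/LR.
Posterior odds = 0.950/(1−0.950) = 19.0000. LR = 0.59/0.03 = 19.6667.
Prior odds = 19.0000/19.6667 = 0.9661, so P(H) = 0.9661/(1+0.9661) ≈ 0.49.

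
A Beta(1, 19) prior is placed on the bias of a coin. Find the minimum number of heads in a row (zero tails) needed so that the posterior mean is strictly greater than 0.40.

k = 12

After k heads and 0 tails the posterior is Beta(1+k, 19), with mean (1+k)/(1+19+k).
Set (1+k)/(20+k) > 0.40 and solve: k > (0.40·20 − 1)/(1 − 0.40) = 11.667.
The smallest integer exceeding 11.667 is 12.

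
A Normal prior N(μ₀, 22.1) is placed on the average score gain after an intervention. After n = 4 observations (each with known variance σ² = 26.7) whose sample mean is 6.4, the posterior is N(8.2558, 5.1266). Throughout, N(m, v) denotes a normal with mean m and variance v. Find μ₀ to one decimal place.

μ₀ = 14.4

The posterior mean is a precision-weighted average: μ_n = (τ₀μ₀ + τ_data·x̄)/(τ₀+τ_data), with τ₀=1/σ₀² and τ_data=n/σ².
Here τ₀ = 1/22.1 = 0.045249 and τ_data = 4/26.7 = 0.149813, so τ_n = 0.195062.
Rearranging for μ₀: μ₀ = (μ_n·τ_n − τ_data·x̄)/τ₀ = (8.2558·0.195062 − 0.149813·6.4) / 0.045249 = 0.651590/0.045249 ≈ 14.4.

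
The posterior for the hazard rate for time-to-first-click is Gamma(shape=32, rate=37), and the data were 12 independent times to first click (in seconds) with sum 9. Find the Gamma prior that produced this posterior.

Gamma(shape=20, rate=28)

Gamma–exponential conjugacy: posterior shape = α + n, posterior rate = β + Σtᵢ.
So α = 32 − 12 = 20 and β = 37 − 9 = 28.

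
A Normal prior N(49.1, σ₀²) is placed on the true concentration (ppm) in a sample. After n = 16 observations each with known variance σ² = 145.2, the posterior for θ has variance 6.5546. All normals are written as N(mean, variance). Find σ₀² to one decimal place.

σ₀² = 23.6

For the Normal–Normal model with known σ², precisions add: τ_n = τ₀ + n/σ².
So 1/σ₀² = 1/6.5546 − 16/145.2 = 0.152565 − 0.110193 = 0.042372.
Hence σ₀² = 1/0.042372 ≈ 23.6.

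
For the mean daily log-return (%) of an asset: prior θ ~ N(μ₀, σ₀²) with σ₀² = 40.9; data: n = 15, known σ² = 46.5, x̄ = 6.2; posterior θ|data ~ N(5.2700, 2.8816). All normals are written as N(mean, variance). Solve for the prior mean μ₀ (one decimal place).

μ₀ = -7.0

The posterior mean is a precision-weighted average: μ_n = (τ₀μ₀ + τ_data·x̄)/(τ₀+τ_data), with τ₀=1/σ₀² and τ_data=n/σ².
Here τ₀ = 1/40.9 = 0.024450 and τ_data = 15/46.5 = 0.322581, so τ_n = 0.347031.
Rearranging for μ₀: μ₀ = (μ_n·τ_n − τ_data·x̄)/τ₀ = (5.2700·0.347031 − 0.322581·6.2) / 0.024450 = -0.171149/0.024450 ≈ -7.0.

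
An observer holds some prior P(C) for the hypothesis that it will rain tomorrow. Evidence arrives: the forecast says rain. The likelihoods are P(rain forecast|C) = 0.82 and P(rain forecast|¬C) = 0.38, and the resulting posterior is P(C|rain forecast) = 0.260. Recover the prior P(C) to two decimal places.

P(C) = 0.14

Bayes' rule in odds form gives O(C|E) = O(C)·[P(E|C)/P(E|¬C)], hence O(C) = O(C|E)/LR.
Posterior odds = 0.260/(1−0.260) = 0.3514. LR = 0.82/0.38 = 2.1579.
Prior odds = 0.3514/2.1579 = 0.1628, so P(C) = 0.1628/(1+0.1628) ≈ 0.14.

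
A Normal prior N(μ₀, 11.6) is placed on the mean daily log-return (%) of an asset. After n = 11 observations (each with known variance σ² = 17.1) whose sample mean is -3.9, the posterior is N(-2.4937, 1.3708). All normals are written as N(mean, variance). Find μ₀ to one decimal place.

μ₀ = 8.0

The posterior mean is a precision-weighted average: μ_n = (τ₀μ₀ + τ_data·x̄)/(τ₀+τ_data), with τ₀=1/σ₀² and τ_data=n/σ².
Here τ₀ = 1/11.6 = 0.086207 and τ_data = 11/17.1 = 0.643275, so τ_n = 0.729482.
Rearranging for μ₀: μ₀ = (μ_n·τ_n − τ_data·x̄)/τ₀ = (-2.4937·0.729482 − 0.643275·-3.9) / 0.086207 = 0.689663/0.086207 ≈ 8.0.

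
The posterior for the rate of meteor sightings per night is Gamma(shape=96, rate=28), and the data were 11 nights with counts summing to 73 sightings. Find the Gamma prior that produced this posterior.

Gamma–Poisson conjugacy: posterior shape = α + Σxᵢ, posterior rate = β + n.
So α = 96 − 73 = 23 and β = 28 − 11 = 17.

Gamma(shape=23, rate=17)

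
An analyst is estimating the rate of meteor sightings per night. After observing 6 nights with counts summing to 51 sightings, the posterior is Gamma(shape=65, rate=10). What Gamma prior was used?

Gamma–Poisson conjugacy: posterior shape = α + Σxᵢ, posterior rate = β + n.
So α = 65 − 51 = 14 and β = 10 − 6 = 4.

Gamma(shape=14, rate=4)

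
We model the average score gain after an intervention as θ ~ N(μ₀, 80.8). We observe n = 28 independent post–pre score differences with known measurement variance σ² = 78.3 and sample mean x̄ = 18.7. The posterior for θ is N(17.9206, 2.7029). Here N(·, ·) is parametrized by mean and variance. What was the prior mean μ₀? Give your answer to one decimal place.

The posterior mean is a precision-weighted average: μ_n = (τ₀μ₀ + τ_data·x̄)/(τ₀+τ_data), with τ₀=1/σ₀² and τ_data=n/σ².
Here τ₀ = 1/80.8 = 0.012376 and τ_data = 28/78.3 = 0.357599, so τ_n = 0.369975.
Rearranging for μ₀: μ₀ = (μ_n·τ_n − τ_data·x̄)/τ₀ = (17.9206·0.369975 − 0.357599·18.7) / 0.012376 = -0.056927/0.012376 ≈ -4.6.

μ₀ = -4.6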